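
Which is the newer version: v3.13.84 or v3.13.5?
v3.13.84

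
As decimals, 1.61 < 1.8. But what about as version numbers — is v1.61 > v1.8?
True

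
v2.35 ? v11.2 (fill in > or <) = <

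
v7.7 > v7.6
True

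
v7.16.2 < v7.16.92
True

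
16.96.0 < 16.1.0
False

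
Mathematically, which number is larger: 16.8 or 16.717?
16.8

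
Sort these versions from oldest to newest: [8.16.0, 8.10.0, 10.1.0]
[8.10.0, 8.16.0, 10.1.0]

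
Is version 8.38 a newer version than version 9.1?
No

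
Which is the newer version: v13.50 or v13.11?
v13.50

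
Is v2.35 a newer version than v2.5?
Yes. Version numbers are compared segment by segment as integers, not as decimals: minor version 35 > 5, so v2.35 > v2.5 (even though the decimal 2.35 < 2.5).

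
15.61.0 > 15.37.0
True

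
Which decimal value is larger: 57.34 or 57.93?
57.93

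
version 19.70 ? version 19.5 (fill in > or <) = >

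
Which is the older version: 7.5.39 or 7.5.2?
7.5.2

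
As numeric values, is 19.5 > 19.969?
False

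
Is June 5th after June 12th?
No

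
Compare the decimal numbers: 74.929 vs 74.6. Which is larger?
74.929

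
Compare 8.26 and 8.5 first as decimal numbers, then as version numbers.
As decimals: 8.26 < 8.5. As versions: v8.26 > v8.5 (minor version 26 > 5).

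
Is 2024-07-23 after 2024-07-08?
Yes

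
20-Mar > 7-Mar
True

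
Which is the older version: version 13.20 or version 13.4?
version 13.4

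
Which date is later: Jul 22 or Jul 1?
Jul 22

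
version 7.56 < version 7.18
False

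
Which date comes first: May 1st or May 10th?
May 1st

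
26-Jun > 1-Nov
False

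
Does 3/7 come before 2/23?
No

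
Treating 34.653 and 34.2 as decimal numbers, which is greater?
34.653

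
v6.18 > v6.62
False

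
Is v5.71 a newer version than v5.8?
Yes. Version numbers are compared segment by segment as integers, not as decimals: minor version 71 > 8, so v5.71 > v5.8 (even though the decimal 5.71 < 5.8).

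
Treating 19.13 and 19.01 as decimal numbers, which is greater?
19.13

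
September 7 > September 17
False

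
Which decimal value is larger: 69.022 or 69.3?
69.3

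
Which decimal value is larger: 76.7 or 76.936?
76.936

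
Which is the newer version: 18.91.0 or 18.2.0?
18.91.0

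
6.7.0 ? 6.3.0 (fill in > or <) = >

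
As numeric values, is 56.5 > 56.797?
False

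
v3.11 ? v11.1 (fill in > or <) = <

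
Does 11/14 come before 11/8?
No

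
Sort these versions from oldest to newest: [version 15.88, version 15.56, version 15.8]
[version 15.8, version 15.56, version 15.88]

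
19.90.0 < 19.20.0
False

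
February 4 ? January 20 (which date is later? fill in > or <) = >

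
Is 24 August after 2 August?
Yes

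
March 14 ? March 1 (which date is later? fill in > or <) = >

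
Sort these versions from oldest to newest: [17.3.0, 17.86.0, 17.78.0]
[17.3.0, 17.78.0, 17.86.0]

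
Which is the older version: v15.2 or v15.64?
v15.2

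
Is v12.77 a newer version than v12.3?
Yes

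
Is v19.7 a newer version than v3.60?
Yes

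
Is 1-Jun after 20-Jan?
Yes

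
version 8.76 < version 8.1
False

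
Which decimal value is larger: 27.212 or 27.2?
27.212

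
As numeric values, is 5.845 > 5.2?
True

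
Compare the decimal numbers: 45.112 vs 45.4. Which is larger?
45.4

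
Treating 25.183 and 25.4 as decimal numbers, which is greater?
25.4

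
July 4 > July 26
False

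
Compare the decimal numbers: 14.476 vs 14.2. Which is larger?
14.476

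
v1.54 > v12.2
False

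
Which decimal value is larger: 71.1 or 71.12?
71.12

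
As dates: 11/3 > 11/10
False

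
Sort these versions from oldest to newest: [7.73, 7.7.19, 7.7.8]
[7.7.8, 7.7.19, 7.73]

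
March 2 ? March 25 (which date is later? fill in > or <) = <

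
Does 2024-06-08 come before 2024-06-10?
Yes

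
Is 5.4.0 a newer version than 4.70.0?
Yes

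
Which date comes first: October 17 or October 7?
October 7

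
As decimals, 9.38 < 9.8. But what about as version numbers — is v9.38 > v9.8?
True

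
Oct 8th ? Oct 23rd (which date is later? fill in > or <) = <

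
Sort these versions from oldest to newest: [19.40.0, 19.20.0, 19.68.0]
[19.20.0, 19.40.0, 19.68.0]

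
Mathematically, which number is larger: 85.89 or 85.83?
85.89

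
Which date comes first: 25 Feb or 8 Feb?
8 Feb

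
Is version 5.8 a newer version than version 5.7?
Yes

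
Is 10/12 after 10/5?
Yes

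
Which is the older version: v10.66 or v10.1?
v10.1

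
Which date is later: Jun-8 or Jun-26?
Jun-26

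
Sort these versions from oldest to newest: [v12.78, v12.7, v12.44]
[v12.7, v12.44, v12.78]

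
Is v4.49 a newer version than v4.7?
Yes. Version numbers are compared segment by segment as integers, not as decimals: minor version 49 > 7, so v4.49 > v4.7 (even though the decimal 4.49 < 4.7).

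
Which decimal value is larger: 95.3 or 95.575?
95.575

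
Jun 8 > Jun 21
False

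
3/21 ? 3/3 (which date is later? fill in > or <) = >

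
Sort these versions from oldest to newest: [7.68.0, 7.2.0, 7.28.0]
[7.2.0, 7.28.0, 7.68.0]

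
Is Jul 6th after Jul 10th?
No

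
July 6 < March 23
False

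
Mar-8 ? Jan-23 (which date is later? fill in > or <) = >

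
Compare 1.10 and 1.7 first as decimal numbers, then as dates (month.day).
As decimals: 1.10 < 1.7. As dates: 1/10 is later than 1/7 (day 10 > day 7).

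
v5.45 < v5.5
False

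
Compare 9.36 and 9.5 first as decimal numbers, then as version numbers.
As decimals: 9.36 < 9.5. As versions: v9.36 > v9.5 (minor version 36 > 5).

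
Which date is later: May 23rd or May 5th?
May 23rd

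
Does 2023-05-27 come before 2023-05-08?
No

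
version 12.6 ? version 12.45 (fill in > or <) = <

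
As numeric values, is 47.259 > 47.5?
False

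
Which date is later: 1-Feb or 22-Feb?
22-Feb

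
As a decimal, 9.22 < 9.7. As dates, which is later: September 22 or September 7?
September 22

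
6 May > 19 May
False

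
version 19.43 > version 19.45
False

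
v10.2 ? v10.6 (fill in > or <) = <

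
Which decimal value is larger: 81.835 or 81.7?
81.835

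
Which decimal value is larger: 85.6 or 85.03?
85.6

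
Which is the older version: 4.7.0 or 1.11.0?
1.11.0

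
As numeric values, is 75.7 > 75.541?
True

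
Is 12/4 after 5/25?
Yes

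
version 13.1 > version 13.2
False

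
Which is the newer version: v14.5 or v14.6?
v14.6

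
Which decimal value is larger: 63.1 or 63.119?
63.119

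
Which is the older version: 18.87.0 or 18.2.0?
18.2.0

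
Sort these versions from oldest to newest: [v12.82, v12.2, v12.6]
[v12.2, v12.6, v12.82]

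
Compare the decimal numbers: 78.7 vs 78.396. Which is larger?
78.7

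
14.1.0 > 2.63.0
True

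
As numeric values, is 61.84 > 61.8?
True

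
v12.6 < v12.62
True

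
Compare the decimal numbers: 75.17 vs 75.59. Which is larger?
75.59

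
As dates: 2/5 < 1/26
False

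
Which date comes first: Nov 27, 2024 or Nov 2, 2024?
Nov 2, 2024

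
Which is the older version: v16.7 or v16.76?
v16.7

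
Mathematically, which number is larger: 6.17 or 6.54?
6.54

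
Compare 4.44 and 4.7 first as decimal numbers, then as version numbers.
As decimals: 4.44 < 4.7. As versions: v4.44 > v4.7 (minor version 44 > 7).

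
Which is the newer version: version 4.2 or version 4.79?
version 4.79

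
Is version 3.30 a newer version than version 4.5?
No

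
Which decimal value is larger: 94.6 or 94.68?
94.68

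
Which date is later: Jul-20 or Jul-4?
Jul-20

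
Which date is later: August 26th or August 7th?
August 26th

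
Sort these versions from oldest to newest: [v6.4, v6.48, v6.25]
[v6.4, v6.25, v6.48]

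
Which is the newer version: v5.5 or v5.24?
v5.24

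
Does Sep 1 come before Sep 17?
Yes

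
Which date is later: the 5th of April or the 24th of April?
the 24th of April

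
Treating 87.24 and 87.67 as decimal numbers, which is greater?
87.67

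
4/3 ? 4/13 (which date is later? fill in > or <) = <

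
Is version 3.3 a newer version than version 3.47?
No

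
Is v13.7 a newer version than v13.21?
No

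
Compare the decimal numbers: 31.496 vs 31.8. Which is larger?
31.8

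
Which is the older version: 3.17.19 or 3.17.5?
3.17.5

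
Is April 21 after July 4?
No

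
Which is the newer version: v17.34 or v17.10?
v17.34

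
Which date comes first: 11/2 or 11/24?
11/2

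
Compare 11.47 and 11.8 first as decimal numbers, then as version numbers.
As decimals: 11.47 < 11.8. As versions: v11.47 > v11.8 (minor version 47 > 8).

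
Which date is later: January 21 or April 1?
April 1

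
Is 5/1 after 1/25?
Yes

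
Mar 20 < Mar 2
False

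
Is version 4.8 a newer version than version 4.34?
No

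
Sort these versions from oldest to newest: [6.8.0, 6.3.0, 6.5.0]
[6.3.0, 6.5.0, 6.8.0]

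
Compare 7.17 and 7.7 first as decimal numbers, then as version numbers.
As decimals: 7.17 < 7.7. As versions: v7.17 > v7.7 (minor version 17 > 7).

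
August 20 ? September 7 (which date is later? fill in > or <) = <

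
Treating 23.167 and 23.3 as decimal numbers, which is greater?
23.3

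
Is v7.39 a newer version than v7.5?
Yes. Version numbers are compared segment by segment as integers, not as decimals: minor version 39 > 5, so v7.39 > v7.5 (even though the decimal 7.39 < 7.5).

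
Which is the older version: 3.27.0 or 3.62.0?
3.27.0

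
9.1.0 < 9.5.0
True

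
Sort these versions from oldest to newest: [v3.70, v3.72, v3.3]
[v3.3, v3.70, v3.72]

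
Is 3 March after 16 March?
No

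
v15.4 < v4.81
False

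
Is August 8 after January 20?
Yes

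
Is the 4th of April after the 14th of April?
No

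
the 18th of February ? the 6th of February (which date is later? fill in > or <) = >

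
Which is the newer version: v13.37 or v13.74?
v13.74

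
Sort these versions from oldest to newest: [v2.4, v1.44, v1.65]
[v1.44, v1.65, v2.4]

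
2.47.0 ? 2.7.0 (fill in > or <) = >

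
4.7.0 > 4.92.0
False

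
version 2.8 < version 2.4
False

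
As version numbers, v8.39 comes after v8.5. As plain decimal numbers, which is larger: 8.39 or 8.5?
8.5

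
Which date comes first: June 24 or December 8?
June 24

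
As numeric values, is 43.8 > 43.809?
False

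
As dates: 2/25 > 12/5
False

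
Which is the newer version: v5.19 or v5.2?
v5.19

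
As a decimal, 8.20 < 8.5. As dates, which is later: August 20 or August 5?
August 20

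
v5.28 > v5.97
False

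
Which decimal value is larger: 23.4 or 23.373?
23.4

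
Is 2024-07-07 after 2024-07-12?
No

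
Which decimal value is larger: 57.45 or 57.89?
57.89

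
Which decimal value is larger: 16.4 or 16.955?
16.955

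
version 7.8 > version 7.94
False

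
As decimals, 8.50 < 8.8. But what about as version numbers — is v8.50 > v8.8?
True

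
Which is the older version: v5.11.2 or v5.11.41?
v5.11.2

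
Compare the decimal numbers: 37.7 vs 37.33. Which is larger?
37.7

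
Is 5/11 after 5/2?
Yes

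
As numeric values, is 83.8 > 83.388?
True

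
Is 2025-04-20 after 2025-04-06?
Yes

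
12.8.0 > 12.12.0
False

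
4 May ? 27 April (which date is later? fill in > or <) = >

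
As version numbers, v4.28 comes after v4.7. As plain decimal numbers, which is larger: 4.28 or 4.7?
4.7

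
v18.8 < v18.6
False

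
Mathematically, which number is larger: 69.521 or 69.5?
69.521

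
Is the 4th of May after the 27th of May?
No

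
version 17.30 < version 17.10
False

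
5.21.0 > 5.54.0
False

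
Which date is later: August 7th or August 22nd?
August 22nd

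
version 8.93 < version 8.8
False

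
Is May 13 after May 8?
Yes. Day 13 comes after day 8 in May — this is a date comparison, not a decimal one (the decimal 5.13 would be smaller than 5.8).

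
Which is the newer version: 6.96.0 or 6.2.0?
6.96.0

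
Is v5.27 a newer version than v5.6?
Yes. Version numbers are compared segment by segment as integers, not as decimals: minor version 27 > 6, so v5.27 > v5.6 (even though the decimal 5.27 < 5.6).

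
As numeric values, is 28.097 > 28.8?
False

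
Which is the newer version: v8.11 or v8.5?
v8.11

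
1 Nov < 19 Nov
True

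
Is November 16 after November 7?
Yes. Day 16 comes after day 7 in November — this is a date comparison, not a decimal one (the decimal 11.16 would be smaller than 11.7).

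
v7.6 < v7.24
True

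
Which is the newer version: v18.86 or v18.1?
v18.86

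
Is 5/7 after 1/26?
Yes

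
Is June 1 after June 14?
No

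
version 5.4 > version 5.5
False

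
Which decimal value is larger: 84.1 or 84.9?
84.9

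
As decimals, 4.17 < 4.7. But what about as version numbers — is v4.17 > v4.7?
True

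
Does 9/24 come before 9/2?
No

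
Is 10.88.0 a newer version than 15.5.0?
No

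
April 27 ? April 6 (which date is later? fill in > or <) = >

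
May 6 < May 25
True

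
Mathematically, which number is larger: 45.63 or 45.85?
45.85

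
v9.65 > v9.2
True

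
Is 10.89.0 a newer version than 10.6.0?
Yes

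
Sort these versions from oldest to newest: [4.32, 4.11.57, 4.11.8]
[4.11.8, 4.11.57, 4.32]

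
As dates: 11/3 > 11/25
False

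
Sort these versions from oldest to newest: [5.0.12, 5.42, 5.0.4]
[5.0.4, 5.0.12, 5.42]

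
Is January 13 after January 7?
Yes. Day 13 comes after day 7 in January — this is a date comparison, not a decimal one (the decimal 1.13 would be smaller than 1.7).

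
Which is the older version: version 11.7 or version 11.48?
version 11.7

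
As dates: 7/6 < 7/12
True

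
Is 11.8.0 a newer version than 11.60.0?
No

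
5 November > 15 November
False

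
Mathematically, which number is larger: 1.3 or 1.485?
1.485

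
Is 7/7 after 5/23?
Yes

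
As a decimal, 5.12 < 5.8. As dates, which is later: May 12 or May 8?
May 12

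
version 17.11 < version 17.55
True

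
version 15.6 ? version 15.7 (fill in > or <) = <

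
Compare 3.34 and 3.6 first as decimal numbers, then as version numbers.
As decimals: 3.34 < 3.6. As versions: v3.34 > v3.6 (minor version 34 > 6).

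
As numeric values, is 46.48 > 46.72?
False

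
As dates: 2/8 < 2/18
True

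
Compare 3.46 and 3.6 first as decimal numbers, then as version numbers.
As decimals: 3.46 < 3.6. As versions: v3.46 > v3.6 (minor version 46 > 6).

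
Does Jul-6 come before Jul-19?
Yes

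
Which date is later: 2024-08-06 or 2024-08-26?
2024-08-26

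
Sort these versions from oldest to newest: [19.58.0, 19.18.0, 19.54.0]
[19.18.0, 19.54.0, 19.58.0]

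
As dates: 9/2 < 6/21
False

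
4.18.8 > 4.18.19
False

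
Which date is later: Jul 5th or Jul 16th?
Jul 16th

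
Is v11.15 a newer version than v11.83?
No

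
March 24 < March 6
False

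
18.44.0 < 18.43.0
False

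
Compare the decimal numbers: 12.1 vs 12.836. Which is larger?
12.836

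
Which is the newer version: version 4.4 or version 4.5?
version 4.5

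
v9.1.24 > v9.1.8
True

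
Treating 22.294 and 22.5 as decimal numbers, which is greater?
22.5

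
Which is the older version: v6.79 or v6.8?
v6.8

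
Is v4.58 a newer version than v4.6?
Yes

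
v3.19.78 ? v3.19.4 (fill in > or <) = >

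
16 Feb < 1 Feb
False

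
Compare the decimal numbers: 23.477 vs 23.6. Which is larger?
23.6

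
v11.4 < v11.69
True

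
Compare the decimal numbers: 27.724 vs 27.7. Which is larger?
27.724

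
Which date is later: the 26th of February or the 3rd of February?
the 26th of February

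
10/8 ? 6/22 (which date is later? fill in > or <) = >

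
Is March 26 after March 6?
Yes. Day 26 comes after day 6 in March — this is a date comparison, not a decimal one (the decimal 3.26 would be smaller than 3.6).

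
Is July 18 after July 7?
Yes. Day 18 comes after day 7 in July — this is a date comparison, not a decimal one (the decimal 7.18 would be smaller than 7.7).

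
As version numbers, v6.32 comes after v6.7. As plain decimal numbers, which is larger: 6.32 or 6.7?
6.7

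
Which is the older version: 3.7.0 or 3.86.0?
3.7.0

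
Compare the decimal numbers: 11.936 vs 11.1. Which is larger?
11.936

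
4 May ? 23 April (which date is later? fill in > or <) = >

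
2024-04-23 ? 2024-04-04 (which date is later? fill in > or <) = >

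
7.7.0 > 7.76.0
False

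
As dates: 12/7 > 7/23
True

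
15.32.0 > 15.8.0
True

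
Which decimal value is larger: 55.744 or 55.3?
55.744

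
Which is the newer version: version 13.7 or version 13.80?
version 13.80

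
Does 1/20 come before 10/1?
Yes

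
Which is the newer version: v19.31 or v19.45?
v19.45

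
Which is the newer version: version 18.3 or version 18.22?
version 18.22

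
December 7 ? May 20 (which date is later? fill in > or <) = >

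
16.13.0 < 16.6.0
False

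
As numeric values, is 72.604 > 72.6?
True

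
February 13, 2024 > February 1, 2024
True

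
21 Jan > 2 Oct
False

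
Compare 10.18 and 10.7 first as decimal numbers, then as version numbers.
As decimals: 10.18 < 10.7. As versions: v10.18 > v10.7 (minor version 18 > 7).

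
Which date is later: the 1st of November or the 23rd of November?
the 23rd of November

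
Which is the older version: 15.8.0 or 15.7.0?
15.7.0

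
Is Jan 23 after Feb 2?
No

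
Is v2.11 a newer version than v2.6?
Yes. Version numbers are compared segment by segment as integers, not as decimals: minor version 11 > 6, so v2.11 > v2.6 (even though the decimal 2.11 < 2.6).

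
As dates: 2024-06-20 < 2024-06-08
False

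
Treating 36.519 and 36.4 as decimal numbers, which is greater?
36.519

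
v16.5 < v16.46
True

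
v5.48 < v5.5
False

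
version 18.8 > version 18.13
False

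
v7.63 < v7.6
False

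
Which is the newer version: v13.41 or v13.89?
v13.89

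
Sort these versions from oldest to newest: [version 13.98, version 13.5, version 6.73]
[version 6.73, version 13.5, version 13.98]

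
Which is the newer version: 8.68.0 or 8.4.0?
8.68.0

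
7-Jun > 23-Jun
False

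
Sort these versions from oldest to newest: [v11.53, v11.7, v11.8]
[v11.7, v11.8, v11.53]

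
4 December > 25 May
True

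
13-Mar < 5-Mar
False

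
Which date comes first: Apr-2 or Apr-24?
Apr-2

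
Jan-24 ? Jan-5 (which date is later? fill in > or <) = >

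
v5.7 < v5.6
False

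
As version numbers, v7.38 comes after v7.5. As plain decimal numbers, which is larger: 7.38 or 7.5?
7.5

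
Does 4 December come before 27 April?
No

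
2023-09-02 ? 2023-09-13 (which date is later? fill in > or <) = <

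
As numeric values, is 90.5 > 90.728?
False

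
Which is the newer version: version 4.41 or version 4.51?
version 4.51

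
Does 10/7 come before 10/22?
Yes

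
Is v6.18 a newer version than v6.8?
Yes. Version numbers are compared segment by segment as integers, not as decimals: minor version 18 > 8, so v6.18 > v6.8 (even though the decimal 6.18 < 6.8).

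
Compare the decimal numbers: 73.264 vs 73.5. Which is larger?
73.5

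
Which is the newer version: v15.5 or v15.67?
v15.67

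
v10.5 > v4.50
True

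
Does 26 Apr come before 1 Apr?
No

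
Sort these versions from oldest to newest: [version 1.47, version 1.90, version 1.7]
[version 1.7, version 1.47, version 1.90]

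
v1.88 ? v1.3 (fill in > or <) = >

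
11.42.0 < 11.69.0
True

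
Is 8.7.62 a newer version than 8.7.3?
Yes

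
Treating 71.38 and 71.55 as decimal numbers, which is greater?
71.55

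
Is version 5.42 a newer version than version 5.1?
Yes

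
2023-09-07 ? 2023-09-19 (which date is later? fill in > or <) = <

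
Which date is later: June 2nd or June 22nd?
June 22nd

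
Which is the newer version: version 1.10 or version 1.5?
version 1.10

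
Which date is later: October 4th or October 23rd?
October 23rd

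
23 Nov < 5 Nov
False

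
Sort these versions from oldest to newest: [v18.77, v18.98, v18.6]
[v18.6, v18.77, v18.98]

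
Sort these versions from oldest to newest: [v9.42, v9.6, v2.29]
[v2.29, v9.6, v9.42]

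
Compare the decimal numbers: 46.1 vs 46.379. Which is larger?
46.379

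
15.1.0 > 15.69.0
False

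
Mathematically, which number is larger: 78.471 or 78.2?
78.471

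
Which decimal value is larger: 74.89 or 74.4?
74.89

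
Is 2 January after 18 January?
No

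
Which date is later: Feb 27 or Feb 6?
Feb 27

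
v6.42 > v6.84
False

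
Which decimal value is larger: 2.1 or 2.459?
2.459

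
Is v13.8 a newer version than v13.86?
No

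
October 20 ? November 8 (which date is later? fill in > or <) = <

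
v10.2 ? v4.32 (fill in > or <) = >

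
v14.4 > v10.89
True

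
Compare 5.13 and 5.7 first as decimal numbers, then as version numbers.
As decimals: 5.13 < 5.7. As versions: v5.13 > v5.7 (minor version 13 > 7).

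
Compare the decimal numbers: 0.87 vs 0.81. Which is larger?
0.87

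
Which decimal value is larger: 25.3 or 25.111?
25.3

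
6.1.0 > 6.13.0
False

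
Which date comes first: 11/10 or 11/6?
11/6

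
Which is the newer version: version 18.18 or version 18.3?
version 18.18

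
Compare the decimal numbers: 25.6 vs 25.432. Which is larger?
25.6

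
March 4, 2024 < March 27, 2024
True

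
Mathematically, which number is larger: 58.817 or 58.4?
58.817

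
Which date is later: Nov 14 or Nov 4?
Nov 14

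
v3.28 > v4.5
False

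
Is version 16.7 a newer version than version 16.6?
Yes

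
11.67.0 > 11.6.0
True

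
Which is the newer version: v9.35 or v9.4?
v9.35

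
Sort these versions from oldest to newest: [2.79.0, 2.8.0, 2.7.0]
[2.7.0, 2.8.0, 2.79.0]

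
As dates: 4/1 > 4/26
False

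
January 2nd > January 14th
False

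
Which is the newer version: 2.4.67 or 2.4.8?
2.4.67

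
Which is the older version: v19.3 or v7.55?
v7.55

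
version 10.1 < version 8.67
False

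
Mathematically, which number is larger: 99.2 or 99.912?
99.912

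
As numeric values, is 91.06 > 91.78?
False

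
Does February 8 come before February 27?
Yes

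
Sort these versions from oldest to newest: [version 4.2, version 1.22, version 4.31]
[version 1.22, version 4.2, version 4.31]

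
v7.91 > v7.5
True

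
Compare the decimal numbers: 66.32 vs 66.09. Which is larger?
66.32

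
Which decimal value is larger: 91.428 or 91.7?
91.7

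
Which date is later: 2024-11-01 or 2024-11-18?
2024-11-18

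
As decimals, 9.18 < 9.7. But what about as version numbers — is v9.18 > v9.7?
True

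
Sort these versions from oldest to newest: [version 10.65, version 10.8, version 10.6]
[version 10.6, version 10.8, version 10.65]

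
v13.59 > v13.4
True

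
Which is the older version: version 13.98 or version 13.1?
version 13.1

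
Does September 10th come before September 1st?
No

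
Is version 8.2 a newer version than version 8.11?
No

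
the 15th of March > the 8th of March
True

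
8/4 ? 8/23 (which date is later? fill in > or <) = <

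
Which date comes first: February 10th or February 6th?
February 6th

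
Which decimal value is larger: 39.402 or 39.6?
39.6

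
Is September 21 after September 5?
Yes. Day 21 comes after day 5 in September — this is a date comparison, not a decimal one (the decimal 9.21 would be smaller than 9.5).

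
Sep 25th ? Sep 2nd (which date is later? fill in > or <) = >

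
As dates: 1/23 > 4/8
False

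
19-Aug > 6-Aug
True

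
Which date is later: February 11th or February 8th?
February 11th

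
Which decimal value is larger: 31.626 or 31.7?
31.7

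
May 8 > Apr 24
True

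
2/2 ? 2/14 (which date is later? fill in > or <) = <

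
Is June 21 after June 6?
Yes. Day 21 comes after day 6 in June — this is a date comparison, not a decimal one (the decimal 6.21 would be smaller than 6.6).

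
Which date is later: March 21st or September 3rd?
September 3rd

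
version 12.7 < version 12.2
False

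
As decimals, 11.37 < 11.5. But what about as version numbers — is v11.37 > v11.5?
True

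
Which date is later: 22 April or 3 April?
22 April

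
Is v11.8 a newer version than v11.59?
No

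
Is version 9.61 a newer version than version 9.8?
Yes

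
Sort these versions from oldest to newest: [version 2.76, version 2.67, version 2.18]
[version 2.18, version 2.67, version 2.76]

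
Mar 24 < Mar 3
False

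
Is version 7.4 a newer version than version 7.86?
No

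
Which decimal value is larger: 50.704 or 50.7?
50.704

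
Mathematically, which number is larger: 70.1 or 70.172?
70.172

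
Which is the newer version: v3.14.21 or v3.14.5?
v3.14.21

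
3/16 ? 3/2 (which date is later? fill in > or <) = >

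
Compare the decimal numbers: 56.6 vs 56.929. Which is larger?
56.929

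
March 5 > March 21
False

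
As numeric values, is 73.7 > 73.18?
True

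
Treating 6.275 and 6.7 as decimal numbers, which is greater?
6.7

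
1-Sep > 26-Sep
False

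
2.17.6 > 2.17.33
False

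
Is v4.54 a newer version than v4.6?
Yes. Version numbers are compared segment by segment as integers, not as decimals: minor version 54 > 6, so v4.54 > v4.6 (even though the decimal 4.54 < 4.6).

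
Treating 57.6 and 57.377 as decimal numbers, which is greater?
57.6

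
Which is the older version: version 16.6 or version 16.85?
version 16.6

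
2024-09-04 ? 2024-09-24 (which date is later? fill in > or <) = <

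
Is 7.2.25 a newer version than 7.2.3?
Yes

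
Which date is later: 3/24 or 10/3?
10/3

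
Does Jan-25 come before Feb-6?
Yes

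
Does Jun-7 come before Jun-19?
Yes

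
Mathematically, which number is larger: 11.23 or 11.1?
11.23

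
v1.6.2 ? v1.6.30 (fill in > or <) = <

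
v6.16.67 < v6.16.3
False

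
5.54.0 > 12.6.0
False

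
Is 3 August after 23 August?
No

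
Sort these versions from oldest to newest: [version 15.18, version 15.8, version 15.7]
[version 15.7, version 15.8, version 15.18]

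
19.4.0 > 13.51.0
True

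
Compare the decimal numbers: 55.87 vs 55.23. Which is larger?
55.87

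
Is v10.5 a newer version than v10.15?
No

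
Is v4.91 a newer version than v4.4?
Yes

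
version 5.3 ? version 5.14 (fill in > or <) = <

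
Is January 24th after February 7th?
No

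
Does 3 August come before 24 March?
No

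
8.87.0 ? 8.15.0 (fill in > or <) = >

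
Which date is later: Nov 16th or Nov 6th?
Nov 16th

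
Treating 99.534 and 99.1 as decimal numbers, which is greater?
99.534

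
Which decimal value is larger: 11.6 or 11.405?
11.6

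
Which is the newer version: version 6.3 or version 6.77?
version 6.77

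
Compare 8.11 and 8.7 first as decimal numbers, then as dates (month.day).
As decimals: 8.11 < 8.7. As dates: 8/11 is later than 8/7 (day 11 > day 7).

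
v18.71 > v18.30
True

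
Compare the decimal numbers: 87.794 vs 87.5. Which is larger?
87.794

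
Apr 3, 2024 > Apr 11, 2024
False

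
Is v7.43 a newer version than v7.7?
Yes. Version numbers are compared segment by segment as integers, not as decimals: minor version 43 > 7, so v7.43 > v7.7 (even though the decimal 7.43 < 7.7).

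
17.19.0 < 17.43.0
True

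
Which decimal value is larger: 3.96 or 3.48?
3.96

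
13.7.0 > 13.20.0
False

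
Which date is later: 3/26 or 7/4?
7/4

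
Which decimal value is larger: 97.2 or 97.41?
97.41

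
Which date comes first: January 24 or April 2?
January 24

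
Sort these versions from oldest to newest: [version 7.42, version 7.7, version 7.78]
[version 7.7, version 7.42, version 7.78]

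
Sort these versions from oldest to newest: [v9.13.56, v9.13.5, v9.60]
[v9.13.5, v9.13.56, v9.60]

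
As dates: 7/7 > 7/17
False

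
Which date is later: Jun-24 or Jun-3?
Jun-24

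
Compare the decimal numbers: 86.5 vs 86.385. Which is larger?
86.5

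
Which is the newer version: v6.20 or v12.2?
v12.2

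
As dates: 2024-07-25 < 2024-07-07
False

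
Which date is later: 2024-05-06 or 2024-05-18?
2024-05-18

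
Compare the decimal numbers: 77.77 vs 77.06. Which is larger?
77.77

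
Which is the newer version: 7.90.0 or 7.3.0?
7.90.0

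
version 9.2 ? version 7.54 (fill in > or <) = >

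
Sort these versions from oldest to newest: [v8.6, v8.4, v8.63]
[v8.4, v8.6, v8.63]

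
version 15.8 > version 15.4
True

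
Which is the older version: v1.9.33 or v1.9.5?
v1.9.5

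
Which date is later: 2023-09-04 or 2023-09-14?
2023-09-14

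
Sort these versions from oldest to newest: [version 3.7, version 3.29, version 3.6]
[version 3.6, version 3.7, version 3.29]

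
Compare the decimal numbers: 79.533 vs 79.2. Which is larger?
79.533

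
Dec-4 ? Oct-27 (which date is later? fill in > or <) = >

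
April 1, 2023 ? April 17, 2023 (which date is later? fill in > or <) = <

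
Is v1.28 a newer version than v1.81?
No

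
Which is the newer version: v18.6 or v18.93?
v18.93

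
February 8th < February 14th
True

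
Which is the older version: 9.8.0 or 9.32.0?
9.8.0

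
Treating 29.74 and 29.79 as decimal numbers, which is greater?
29.79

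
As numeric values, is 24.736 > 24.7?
True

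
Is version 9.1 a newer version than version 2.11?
Yes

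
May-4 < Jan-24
False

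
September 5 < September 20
True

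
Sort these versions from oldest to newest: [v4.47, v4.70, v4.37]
[v4.37, v4.47, v4.70]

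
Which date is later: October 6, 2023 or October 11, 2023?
October 11, 2023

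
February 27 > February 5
True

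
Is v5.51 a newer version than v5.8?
Yes. Version numbers are compared segment by segment as integers, not as decimals: minor version 51 > 8, so v5.51 > v5.8 (even though the decimal 5.51 < 5.8).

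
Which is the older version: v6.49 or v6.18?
v6.18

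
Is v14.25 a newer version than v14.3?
Yes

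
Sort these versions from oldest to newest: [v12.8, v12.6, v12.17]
[v12.6, v12.8, v12.17]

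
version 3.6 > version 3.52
False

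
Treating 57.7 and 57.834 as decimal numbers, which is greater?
57.834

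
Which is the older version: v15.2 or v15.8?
v15.2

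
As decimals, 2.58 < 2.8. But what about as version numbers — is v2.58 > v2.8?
True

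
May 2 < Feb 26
False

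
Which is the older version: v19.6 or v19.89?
v19.6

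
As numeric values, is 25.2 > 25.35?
False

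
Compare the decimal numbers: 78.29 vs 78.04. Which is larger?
78.29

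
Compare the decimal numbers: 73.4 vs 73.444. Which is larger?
73.444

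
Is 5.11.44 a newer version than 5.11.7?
Yes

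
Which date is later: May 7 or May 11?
May 11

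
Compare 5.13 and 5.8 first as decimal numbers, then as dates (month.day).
As decimals: 5.13 < 5.8. As dates: 5/13 is later than 5/8 (day 13 > day 8).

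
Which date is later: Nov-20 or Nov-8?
Nov-20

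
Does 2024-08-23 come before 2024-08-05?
No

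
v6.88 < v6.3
False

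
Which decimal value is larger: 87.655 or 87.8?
87.8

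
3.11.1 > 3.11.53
False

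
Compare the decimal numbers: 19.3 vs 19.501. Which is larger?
19.501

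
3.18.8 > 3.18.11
False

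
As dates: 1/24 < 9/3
True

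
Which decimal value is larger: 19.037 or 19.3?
19.3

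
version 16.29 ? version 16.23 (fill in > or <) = >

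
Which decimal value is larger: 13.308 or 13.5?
13.5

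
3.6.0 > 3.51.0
False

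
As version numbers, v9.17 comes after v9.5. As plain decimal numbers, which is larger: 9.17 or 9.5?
9.5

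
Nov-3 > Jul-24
True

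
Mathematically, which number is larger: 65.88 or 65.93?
65.93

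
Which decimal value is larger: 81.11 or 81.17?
81.17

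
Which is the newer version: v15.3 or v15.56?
v15.56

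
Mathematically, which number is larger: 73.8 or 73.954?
73.954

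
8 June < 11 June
True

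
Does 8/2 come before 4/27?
No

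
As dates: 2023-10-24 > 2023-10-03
True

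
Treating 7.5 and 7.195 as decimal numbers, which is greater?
7.5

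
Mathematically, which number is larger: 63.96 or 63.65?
63.96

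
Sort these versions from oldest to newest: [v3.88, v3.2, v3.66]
[v3.2, v3.66, v3.88]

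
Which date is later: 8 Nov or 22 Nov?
22 Nov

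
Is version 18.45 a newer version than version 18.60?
No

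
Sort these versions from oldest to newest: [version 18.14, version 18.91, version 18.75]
[version 18.14, version 18.75, version 18.91]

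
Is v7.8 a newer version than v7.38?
No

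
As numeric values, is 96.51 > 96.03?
True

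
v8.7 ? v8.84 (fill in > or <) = <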